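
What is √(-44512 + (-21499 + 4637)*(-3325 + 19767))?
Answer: 2*I*√69322379 ≈ 16652.0*I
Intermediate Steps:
√(-44512 + (-21499 + 4637)*(-3325 + 19767)) = √(-44512 - 16862*16442) = √(-44512 - 277245004) = √(-277289516) = 2*I*√69322379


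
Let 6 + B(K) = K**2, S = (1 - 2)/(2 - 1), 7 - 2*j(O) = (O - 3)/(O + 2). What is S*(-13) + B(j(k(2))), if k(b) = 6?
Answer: 4601/256 ≈ 17.973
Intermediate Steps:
j(O) = 7/2 - (-3 + O)/(2*(2 + O)) (j(O) = 7/2 - (O - 3)/(2*(O + 2)) = 7/2 - (-3 + O)/(2*(2 + O)))
S = -1 (S = -1/1 = -1*1 = -1)
B(K) = -6 + K**2
S*(-13) + B(j(k(2))) = -1*(-13) + (-6 + ((17 + 6*6)/(2*(2 + 6)))**2) = 13 + (-6 + ((1/2)*(17 + 36)/8)**2) = 13 + (-6 + ((1/2)*(1/8)*53)**2) = 13 + (-6 + (53/16)**2) = 13 + (-6 + 2809/256) = 13 + 1273/256 = 4601/256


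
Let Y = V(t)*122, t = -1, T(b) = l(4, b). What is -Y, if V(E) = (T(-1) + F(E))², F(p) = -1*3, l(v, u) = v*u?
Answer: -5978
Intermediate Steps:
l(v, u) = u*v
T(b) = 4*b (T(b) = b*4 = 4*b)
F(p) = -3
V(E) = 49 (V(E) = (4*(-1) - 3)² = (-4 - 3)² = (-7)² = 49)
Y = 5978 (Y = 49*122 = 5978)
-Y = -1*5978 = -5978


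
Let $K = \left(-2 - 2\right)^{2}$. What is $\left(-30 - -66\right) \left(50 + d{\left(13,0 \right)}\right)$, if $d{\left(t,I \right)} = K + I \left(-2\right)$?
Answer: $2376$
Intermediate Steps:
$K = 16$ ($K = \left(-4\right)^{2} = 16$)
$d{\left(t,I \right)} = 16 - 2 I$ ($d{\left(t,I \right)} = 16 + I \left(-2\right) = 16 - 2 I$)
$\left(-30 - -66\right) \left(50 + d{\left(13,0 \right)}\right) = \left(-30 - -66\right) \left(50 + \left(16 - 0\right)\right) = \left(-30 + 66\right) \left(50 + \left(16 + 0\right)\right) = 36 \left(50 + 16\right) = 36 \cdot 66 = 2376$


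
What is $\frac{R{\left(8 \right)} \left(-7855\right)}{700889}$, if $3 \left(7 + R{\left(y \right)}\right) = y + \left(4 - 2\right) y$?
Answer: $- \frac{7855}{700889} \approx -0.011207$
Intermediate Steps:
$R{\left(y \right)} = -7 + y$ ($R{\left(y \right)} = -7 + \frac{y + \left(4 - 2\right) y}{3} = -7 + \frac{y + 2 y}{3} = -7 + \frac{3 y}{3} = -7 + y$)
$\frac{R{\left(8 \right)} \left(-7855\right)}{700889} = \frac{\left(-7 + 8\right) \left(-7855\right)}{700889} = 1 \left(-7855\right) \frac{1}{700889} = \left(-7855\right) \frac{1}{700889} = - \frac{7855}{700889}$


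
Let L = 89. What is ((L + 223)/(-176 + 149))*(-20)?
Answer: 2080/9 ≈ 231.11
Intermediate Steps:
((L + 223)/(-176 + 149))*(-20) = ((89 + 223)/(-176 + 149))*(-20) = (312/(-27))*(-20) = (312*(-1/27))*(-20) = -104/9*(-20) = 2080/9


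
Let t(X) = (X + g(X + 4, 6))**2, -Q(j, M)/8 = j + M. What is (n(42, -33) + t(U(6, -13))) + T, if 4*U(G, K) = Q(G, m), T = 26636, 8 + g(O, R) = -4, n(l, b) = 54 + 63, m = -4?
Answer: 27009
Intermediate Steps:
n(l, b) = 117
g(O, R) = -12 (g(O, R) = -8 - 4 = -12)
Q(j, M) = -8*M - 8*j (Q(j, M) = -8*(j + M) = -8*(M + j) = -8*M - 8*j)
U(G, K) = 8 - 2*G (U(G, K) = (-8*(-4) - 8*G)/4 = (32 - 8*G)/4 = 8 - 2*G)
t(X) = (-12 + X)**2 (t(X) = (X - 12)**2 = (-12 + X)**2)
(n(42, -33) + t(U(6, -13))) + T = (117 + (-12 + (8 - 2*6))**2) + 26636 = (117 + (-12 + (8 - 12))**2) + 26636 = (117 + (-12 - 4)**2) + 26636 = (117 + (-16)**2) + 26636 = (117 + 256) + 26636 = 373 + 26636 = 27009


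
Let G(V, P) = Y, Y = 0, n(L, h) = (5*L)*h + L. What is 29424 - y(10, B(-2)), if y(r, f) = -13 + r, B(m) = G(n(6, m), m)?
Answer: 29427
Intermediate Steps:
n(L, h) = L + 5*L*h (n(L, h) = 5*L*h + L = L + 5*L*h)
G(V, P) = 0
B(m) = 0
29424 - y(10, B(-2)) = 29424 - (-13 + 10) = 29424 - 1*(-3) = 29424 + 3 = 29427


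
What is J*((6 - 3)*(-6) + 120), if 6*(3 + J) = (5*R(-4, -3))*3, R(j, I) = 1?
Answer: -51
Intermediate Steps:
J = -½ (J = -3 + ((5*1)*3)/6 = -3 + (5*3)/6 = -3 + (⅙)*15 = -3 + 5/2 = -½ ≈ -0.50000)
J*((6 - 3)*(-6) + 120) = -((6 - 3)*(-6) + 120)/2 = -(3*(-6) + 120)/2 = -(-18 + 120)/2 = -½*102 = -51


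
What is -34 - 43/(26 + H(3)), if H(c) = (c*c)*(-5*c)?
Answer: -3663/109 ≈ -33.606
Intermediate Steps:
H(c) = -5*c³ (H(c) = c²*(-5*c) = -5*c³)
-34 - 43/(26 + H(3)) = -34 - 43/(26 - 5*3³) = -34 - 43/(26 - 5*27) = -34 - 43/(26 - 135) = -34 - 43/(-109) = -34 - 43*(-1/109) = -34 + 43/109 = -3663/109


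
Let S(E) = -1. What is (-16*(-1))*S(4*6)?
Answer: -16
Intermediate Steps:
(-16*(-1))*S(4*6) = -16*(-1)*(-1) = 16*(-1) = -16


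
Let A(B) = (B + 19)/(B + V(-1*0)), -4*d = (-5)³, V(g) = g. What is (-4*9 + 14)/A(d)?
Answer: -2750/201 ≈ -13.682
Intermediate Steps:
d = 125/4 (d = -¼*(-5)³ = -¼*(-125) = 125/4 ≈ 31.250)
A(B) = (19 + B)/B (A(B) = (B + 19)/(B - 1*0) = (19 + B)/(B + 0) = (19 + B)/B)
(-4*9 + 14)/A(d) = (-4*9 + 14)/(((19 + 125/4)/(125/4))) = (-36 + 14)/(((4/125)*(201/4))) = -22/201/125 = -22*125/201 = -2750/201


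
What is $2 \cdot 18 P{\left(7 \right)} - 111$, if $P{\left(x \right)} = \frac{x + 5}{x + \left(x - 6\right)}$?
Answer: $-57$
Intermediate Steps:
$P{\left(x \right)} = \frac{5 + x}{-6 + 2 x}$ ($P{\left(x \right)} = \frac{5 + x}{x + \left(-6 + x\right)} = \frac{5 + x}{-6 + 2 x}$)
$2 \cdot 18 P{\left(7 \right)} - 111 = 2 \cdot 18 \frac{5 + 7}{2 \left(-3 + 7\right)} - 111 = 36 \cdot \frac{1}{2} \cdot \frac{1}{4} \cdot 12 - 111 = 36 \cdot \frac{3}{2} - 111 = 54 - 111 = -57$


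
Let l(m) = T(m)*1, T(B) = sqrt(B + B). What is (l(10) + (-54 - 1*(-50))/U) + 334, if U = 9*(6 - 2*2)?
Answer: 3004/9 + 2*sqrt(5) ≈ 338.25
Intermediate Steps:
T(B) = sqrt(2)*sqrt(B) (T(B) = sqrt(2*B) = sqrt(2)*sqrt(B))
U = 18 (U = 9*(6 - 4) = 9*2 = 18)
l(m) = sqrt(2)*sqrt(m) (l(m) = (sqrt(2)*sqrt(m))*1 = sqrt(2)*sqrt(m))
(l(10) + (-54 - 1*(-50))/U) + 334 = (sqrt(2)*sqrt(10) + (-54 - 1*(-50))/18) + 334 = (2*sqrt(5) + (-54 + 50)*(1/18)) + 334 = (2*sqrt(5) - 4*1/18) + 334 = (2*sqrt(5) - 2/9) + 334 = (-2/9 + 2*sqrt(5)) + 334 = 3004/9 + 2*sqrt(5)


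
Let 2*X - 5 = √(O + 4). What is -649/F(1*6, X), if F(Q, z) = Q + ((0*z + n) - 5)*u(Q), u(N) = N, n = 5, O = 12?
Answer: -649/6 ≈ -108.17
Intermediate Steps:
X = 9/2 (X = 5/2 + √(12 + 4)/2 = 5/2 + √16/2 = 5/2 + (½)*4 = 5/2 + 2 = 9/2 ≈ 4.5000)
F(Q, z) = Q (F(Q, z) = Q + ((0*z + 5) - 5)*Q = Q + ((0 + 5) - 5)*Q = Q + (5 - 5)*Q = Q + 0*Q = Q + 0 = Q)
-649/F(1*6, X) = -649/(1*6) = -649/6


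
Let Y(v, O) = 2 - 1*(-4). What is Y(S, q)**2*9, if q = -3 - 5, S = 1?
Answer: 324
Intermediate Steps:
q = -8
Y(v, O) = 6 (Y(v, O) = 2 + 4 = 6)
Y(S, q)**2*9 = 6**2*9 = 36*9 = 324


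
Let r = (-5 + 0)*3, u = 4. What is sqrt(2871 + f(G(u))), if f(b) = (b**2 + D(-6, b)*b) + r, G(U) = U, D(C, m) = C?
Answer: 4*sqrt(178) ≈ 53.367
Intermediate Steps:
r = -15 (r = -5*3 = -15)
f(b) = -15 + b**2 - 6*b (f(b) = (b**2 - 6*b) - 15 = -15 + b**2 - 6*b)
sqrt(2871 + f(G(u))) = sqrt(2871 + (-15 + 4**2 - 6*4)) = sqrt(2871 + (-15 + 16 - 24)) = sqrt(2871 - 23) = sqrt(2848) = 4*sqrt(178)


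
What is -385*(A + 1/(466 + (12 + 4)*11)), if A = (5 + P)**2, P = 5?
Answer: -24717385/642 ≈ -38501.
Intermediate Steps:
A = 100 (A = (5 + 5)**2 = 10**2 = 100)
-385*(A + 1/(466 + (12 + 4)*11)) = -385*(100 + 1/(466 + (12 + 4)*11)) = -385*(100 + 1/(466 + 16*11)) = -385*(100 + 1/(466 + 176)) = -385*(100 + 1/642) = -385*64201/642 = -24717385/642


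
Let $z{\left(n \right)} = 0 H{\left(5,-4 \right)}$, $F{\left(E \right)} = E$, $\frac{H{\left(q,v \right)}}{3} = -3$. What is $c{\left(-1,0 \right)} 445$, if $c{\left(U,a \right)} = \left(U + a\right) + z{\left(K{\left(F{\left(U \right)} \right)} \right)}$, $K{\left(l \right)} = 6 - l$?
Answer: $-445$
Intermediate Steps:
$H{\left(q,v \right)} = -9$ ($H{\left(q,v \right)} = 3 \left(-3\right) = -9$)
$z{\left(n \right)} = 0$ ($z{\left(n \right)} = 0 \left(-9\right) = 0$)
$c{\left(U,a \right)} = U + a$ ($c{\left(U,a \right)} = \left(U + a\right) + 0 = U + a$)
$c{\left(-1,0 \right)} 445 = \left(-1 + 0\right) 445 = \left(-1\right) 445 = -445$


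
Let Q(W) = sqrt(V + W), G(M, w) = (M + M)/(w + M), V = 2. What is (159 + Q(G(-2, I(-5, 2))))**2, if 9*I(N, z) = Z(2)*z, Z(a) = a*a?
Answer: 126433/5 + 636*sqrt(35)/5 ≈ 26039.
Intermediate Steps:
Z(a) = a**2
I(N, z) = 4*z/9 (I(N, z) = (2**2*z)/9 = (4*z)/9 = 4*z/9)
G(M, w) = 2*M/(M + w) (G(M, w) = (2*M)/(M + w) = 2*M/(M + w))
Q(W) = sqrt(2 + W)
(159 + Q(G(-2, I(-5, 2))))**2 = (159 + sqrt(2 + 2*(-2)/(-2 + (4/9)*2)))**2 = (159 + sqrt(2 + 2*(-2)/(-2 + 8/9)))**2 = (159 + sqrt(2 + 2*(-2)/(-10/9)))**2 = (159 + sqrt(2 + 2*(-2)*(-9/10)))**2 = (159 + sqrt(2 + 18/5))**2 = (159 + sqrt(28/5))**2 = (159 + 2*sqrt(35)/5)**2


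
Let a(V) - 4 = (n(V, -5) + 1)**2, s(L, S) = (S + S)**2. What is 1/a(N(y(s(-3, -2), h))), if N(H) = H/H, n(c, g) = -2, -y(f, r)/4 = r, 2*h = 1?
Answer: 1/5 ≈ 0.20000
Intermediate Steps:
s(L, S) = 4*S**2 (s(L, S) = (2*S)**2 = 4*S**2)
h = 1/2 (h = (1/2)*1 = 1/2 ≈ 0.50000)
y(f, r) = -4*r
N(H) = 1
a(V) = 5 (a(V) = 4 + (-2 + 1)**2 = 4 + (-1)**2 = 4 + 1 = 5)
1/a(N(y(s(-3, -2), h))) = 1/5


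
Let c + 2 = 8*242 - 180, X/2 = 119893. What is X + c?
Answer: 241540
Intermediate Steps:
X = 239786 (X = 2*119893 = 239786)
c = 1754 (c = -2 + (8*242 - 180) = -2 + (1936 - 180) = -2 + 1756 = 1754)
X + c = 239786 + 1754 = 241540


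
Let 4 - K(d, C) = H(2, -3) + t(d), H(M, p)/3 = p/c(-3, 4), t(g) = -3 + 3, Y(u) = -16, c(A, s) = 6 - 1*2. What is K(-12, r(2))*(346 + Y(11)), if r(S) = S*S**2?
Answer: 4125/2 ≈ 2062.5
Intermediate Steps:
c(A, s) = 4 (c(A, s) = 6 - 2 = 4)
t(g) = 0
r(S) = S**3
H(M, p) = 3*p/4 (H(M, p) = 3*(p/4) = 3*p/4)
K(d, C) = 25/4 (K(d, C) = 4 - ((3/4)*(-3) + 0) = 4 - (-9/4 + 0) = 4 - 1*(-9/4) = 4 + 9/4 = 25/4)
K(-12, r(2))*(346 + Y(11)) = 25*(346 - 16)/4 = (25/4)*330 = 4125/2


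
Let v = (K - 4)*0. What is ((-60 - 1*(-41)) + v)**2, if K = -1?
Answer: 361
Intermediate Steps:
v = 0 (v = (-1 - 4)*0 = -5*0 = 0)
((-60 - 1*(-41)) + v)**2 = ((-60 - 1*(-41)) + 0)**2 = ((-60 + 41) + 0)**2 = (-19 + 0)**2 = (-19)**2 = 361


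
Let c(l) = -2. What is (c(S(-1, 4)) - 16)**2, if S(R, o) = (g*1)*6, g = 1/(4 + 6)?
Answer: 324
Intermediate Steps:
g = 1/10 ≈ 0.10000
S(R, o) = 3/5 (S(R, o) = ((1/10)*1)*6 = (1/10)*6 = 3/5)
(c(S(-1, 4)) - 16)**2 = (-2 - 16)**2 = (-18)**2 = 324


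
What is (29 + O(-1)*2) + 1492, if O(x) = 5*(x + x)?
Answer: 1501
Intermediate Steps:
O(x) = 10*x (O(x) = 5*(2*x) = 10*x)
(29 + O(-1)*2) + 1492 = (29 + (10*(-1))*2) + 1492 = (29 - 10*2) + 1492 = (29 - 20) + 1492 = 9 + 1492 = 1501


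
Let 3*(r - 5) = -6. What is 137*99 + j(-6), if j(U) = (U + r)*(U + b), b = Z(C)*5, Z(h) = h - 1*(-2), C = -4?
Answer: 13611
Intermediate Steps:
r = 3 (r = 5 + (⅓)*(-6) = 5 - 2 = 3)
Z(h) = 2 + h (Z(h) = h + 2 = 2 + h)
b = -10 (b = (2 - 4)*5 = -2*5 = -10)
j(U) = (-10 + U)*(3 + U) (j(U) = (U + 3)*(U - 10) = (3 + U)*(-10 + U) = (-10 + U)*(3 + U))
137*99 + j(-6) = 137*99 + (-30 + (-6)² - 7*(-6)) = 13563 + (-30 + 36 + 42) = 13563 + 48 = 13611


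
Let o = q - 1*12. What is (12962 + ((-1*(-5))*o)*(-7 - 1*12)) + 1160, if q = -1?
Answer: 15357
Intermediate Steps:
o = -13 (o = -1 - 1*12 = -1 - 12 = -13)
(12962 + ((-1*(-5))*o)*(-7 - 1*12)) + 1160 = (12962 + (-1*(-5)*(-13))*(-7 - 1*12)) + 1160 = (12962 + (5*(-13))*(-7 - 12)) + 1160 = (12962 - 65*(-19)) + 1160 = (12962 + 1235) + 1160 = 14197 + 1160 = 15357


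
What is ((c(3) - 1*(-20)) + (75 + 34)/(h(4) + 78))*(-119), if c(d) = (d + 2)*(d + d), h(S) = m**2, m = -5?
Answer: -625821/103 ≈ -6075.9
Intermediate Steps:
h(S) = 25 (h(S) = (-5)**2 = 25)
c(d) = 2*d*(2 + d) (c(d) = (2 + d)*(2*d) = 2*d*(2 + d))
((c(3) - 1*(-20)) + (75 + 34)/(h(4) + 78))*(-119) = ((2*3*(2 + 3) - 1*(-20)) + (75 + 34)/(25 + 78))*(-119) = ((2*3*5 + 20) + 109/103)*(-119) = ((30 + 20) + 109*(1/103))*(-119) = (50 + 109/103)*(-119) = (5259/103)*(-119) = -625821/103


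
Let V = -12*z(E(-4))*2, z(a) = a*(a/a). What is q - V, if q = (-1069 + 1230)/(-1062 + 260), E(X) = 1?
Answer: 19087/802 ≈ 23.799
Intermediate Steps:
z(a) = a (z(a) = a*1 = a)
V = -24 (V = -12*1*2 = -12*2 = -24)
q = -161/802 (q = 161/(-802) = 161*(-1/802) = -161/802 ≈ -0.20075)
q - V = -161/802 - 1*(-24) = -161/802 + 24 = 19087/802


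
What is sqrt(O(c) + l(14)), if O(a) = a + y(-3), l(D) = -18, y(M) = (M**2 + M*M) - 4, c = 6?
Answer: sqrt(2) ≈ 1.4142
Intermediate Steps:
y(M) = -4 + 2*M**2 (y(M) = (M**2 + M**2) - 4 = 2*M**2 - 4 = -4 + 2*M**2)
O(a) = 14 + a (O(a) = a + (-4 + 2*(-3)**2) = a + (-4 + 2*9) = a + (-4 + 18) = a + 14 = 14 + a)
sqrt(O(c) + l(14)) = sqrt((14 + 6) - 18) = sqrt(20 - 18) = sqrt(2)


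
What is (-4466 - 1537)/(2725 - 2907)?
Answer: 6003/182 ≈ 32.984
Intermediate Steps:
(-4466 - 1537)/(2725 - 2907) = -6003/(-182) = -6003*(-1/182) = 6003/182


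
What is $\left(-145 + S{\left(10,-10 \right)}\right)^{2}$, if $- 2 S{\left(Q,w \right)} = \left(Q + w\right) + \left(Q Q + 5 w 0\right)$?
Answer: $38025$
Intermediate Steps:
$S{\left(Q,w \right)} = - \frac{Q}{2} - \frac{w}{2} - \frac{Q^{2}}{2}$ ($S{\left(Q,w \right)} = - \frac{\left(Q + w\right) + \left(Q Q + 5 w 0\right)}{2} = - \frac{\left(Q + w\right) + \left(Q^{2} + 0\right)}{2} = - \frac{\left(Q + w\right) + Q^{2}}{2} = - \frac{Q + w + Q^{2}}{2} = - \frac{Q}{2} - \frac{w}{2} - \frac{Q^{2}}{2}$)
$\left(-145 + S{\left(10,-10 \right)}\right)^{2} = \left(-145 - 50\right)^{2} = \left(-195\right)^{2} = 38025$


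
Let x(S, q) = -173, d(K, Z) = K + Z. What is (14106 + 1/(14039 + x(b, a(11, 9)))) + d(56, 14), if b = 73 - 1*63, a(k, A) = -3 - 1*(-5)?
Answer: 196564417/13866 ≈ 14176.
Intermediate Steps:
a(k, A) = 2 (a(k, A) = -3 + 5 = 2)
b = 10 (b = 73 - 63 = 10)
(14106 + 1/(14039 + x(b, a(11, 9)))) + d(56, 14) = (14106 + 1/(14039 - 173)) + (56 + 14) = (14106 + 1/13866) + 70 = 195593797/13866 + 70 = 196564417/13866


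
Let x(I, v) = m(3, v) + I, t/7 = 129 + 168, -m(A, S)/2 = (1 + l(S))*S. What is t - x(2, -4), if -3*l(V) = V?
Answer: 6175/3 ≈ 2058.3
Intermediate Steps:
l(V) = -V/3
m(A, S) = -2*S*(1 - S/3) (m(A, S) = -2*(1 - S/3)*S = -2*S*(1 - S/3))
t = 2079 (t = 7*(129 + 168) = 7*297 = 2079)
x(I, v) = I + 2*v*(-3 + v)/3 (x(I, v) = 2*v*(-3 + v)/3 + I = I + 2*v*(-3 + v)/3)
t - x(2, -4) = 2079 - (2 + (2/3)*(-4)*(-3 - 4)) = 2079 - (2 + (2/3)*(-4)*(-7)) = 2079 - (2 + 56/3) = 2079 - 1*62/3 = 2079 - 62/3 = 6175/3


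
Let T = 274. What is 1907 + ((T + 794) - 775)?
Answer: 2200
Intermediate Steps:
1907 + ((T + 794) - 775) = 1907 + ((274 + 794) - 775) = 1907 + (1068 - 775) = 1907 + 293 = 2200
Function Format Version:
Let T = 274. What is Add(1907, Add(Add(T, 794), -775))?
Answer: 2200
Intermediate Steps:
Add(1907, Add(Add(T, 794), -775)) = Add(1907, Add(Add(274, 794), -775)) = Add(1907, Add(1068, -775)) = Add(1907, 293) = 2200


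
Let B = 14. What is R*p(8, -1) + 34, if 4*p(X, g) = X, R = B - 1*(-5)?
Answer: 72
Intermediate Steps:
R = 19 (R = 14 - 1*(-5) = 14 + 5 = 19)
p(X, g) = X/4
R*p(8, -1) + 34 = 19*((1/4)*8) + 34 = 19*2 + 34 = 38 + 34 = 72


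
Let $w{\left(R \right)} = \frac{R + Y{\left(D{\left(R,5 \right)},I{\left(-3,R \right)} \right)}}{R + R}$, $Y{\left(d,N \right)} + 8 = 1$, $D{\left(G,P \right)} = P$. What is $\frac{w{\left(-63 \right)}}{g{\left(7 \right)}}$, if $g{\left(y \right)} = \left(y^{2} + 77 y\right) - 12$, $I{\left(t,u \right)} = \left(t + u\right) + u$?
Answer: $\frac{5}{5184} \approx 0.00096451$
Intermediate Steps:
$I{\left(t,u \right)} = t + 2 u$
$Y{\left(d,N \right)} = -7$ ($Y{\left(d,N \right)} = -8 + 1 = -7$)
$w{\left(R \right)} = \frac{-7 + R}{2 R}$ ($w{\left(R \right)} = \frac{R - 7}{R + R} = \frac{-7 + R}{2 R}$)
$g{\left(y \right)} = -12 + y^{2} + 77 y$
$\frac{w{\left(-63 \right)}}{g{\left(7 \right)}} = \frac{\frac{1}{2} \frac{1}{-63} \left(-7 - 63\right)}{-12 + 7^{2} + 77 \cdot 7} = \frac{\frac{1}{2} \left(- \frac{1}{63}\right) \left(-70\right)}{-12 + 49 + 539} = \frac{5}{9 \cdot 576} = \frac{5}{9} \cdot \frac{1}{576} = \frac{5}{5184}$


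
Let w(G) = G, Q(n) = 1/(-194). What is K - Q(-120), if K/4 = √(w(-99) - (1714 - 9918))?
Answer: 1/194 + 4*√8105 ≈ 360.12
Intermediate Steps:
Q(n) = -1/194
K = 4*√8105 (K = 4*√(-99 - (1714 - 9918)) = 4*√(-99 - 1*(-8204)) = 4*√(-99 + 8204) = 4*√8105 ≈ 360.11)
K - Q(-120) = 4*√8105 - 1*(-1/194) = 4*√8105 + 1/194 = 1/194 + 4*√8105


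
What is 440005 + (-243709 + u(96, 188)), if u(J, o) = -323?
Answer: 195973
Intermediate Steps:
440005 + (-243709 + u(96, 188)) = 440005 + (-243709 - 323) = 440005 - 244032 = 195973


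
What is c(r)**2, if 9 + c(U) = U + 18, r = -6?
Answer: 9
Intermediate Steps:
c(U) = 9 + U (c(U) = -9 + (U + 18) = -9 + (18 + U) = 9 + U)
c(r)**2 = (9 - 6)**2 = 3**2 = 9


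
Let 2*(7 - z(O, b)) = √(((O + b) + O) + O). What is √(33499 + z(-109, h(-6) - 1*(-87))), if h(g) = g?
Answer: √(134024 - 2*I*√246)/2 ≈ 183.05 - 0.021421*I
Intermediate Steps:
z(O, b) = 7 - √(b + 3*O)/2 (z(O, b) = 7 - √(((O + b) + O) + O)/2 = 7 - √((b + 2*O) + O)/2 = 7 - √(b + 3*O)/2)
√(33499 + z(-109, h(-6) - 1*(-87))) = √(33499 + (7 - √((-6 - 1*(-87)) + 3*(-109))/2)) = √(33499 + (7 - √((-6 + 87) - 327)/2)) = √(33499 + (7 - √(81 - 327)/2)) = √(33499 + (7 - I*√246/2)) = √(33506 - I*√246/2)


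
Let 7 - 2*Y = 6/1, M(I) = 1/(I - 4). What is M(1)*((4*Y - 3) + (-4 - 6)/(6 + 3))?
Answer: 19/27 ≈ 0.70370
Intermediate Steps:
M(I) = 1/(-4 + I)
Y = ½ (Y = 7/2 - 3/1 = 7/2 - 3 = ½ ≈ 0.50000)
M(1)*((4*Y - 3) + (-4 - 6)/(6 + 3)) = ((4*(½) - 3) + (-4 - 6)/(6 + 3))/(-4 + 1) = ((2 - 3) - 10/9)/(-3) = -(-1 - 10*⅑)/3 = -(-1 - 10/9)/3 = -⅓*(-19/9) = 19/27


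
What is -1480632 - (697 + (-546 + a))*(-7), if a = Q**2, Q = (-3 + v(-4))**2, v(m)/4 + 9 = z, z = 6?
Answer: -1125200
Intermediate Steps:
v(m) = -12 (v(m) = -36 + 4*6 = -36 + 24 = -12)
Q = 225 (Q = (-3 - 12)**2 = (-15)**2 = 225)
a = 50625 (a = 225**2 = 50625)
-1480632 - (697 + (-546 + a))*(-7) = -1480632 - (697 + (-546 + 50625))*(-7) = -1480632 - (697 + 50079)*(-7) = -1480632 - 50776*(-7) = -1480632 - 1*(-355432) = -1480632 + 355432 = -1125200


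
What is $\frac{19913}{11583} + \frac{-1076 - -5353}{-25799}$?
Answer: $\frac{464194996}{298829817} \approx 1.5534$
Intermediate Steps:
$\frac{19913}{11583} + \frac{-1076 - -5353}{-25799} = 19913 \cdot \frac{1}{11583} + \left(-1076 + 5353\right) \left(- \frac{1}{25799}\right) = \frac{19913}{11583} + 4277 \left(- \frac{1}{25799}\right) = \frac{19913}{11583} - \frac{4277}{25799} = \frac{464194996}{298829817}$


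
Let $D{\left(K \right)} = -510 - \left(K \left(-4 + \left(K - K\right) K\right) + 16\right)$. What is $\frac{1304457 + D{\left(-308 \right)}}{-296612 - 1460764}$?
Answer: $- \frac{434233}{585792} \approx -0.74127$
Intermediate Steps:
$D{\left(K \right)} = -526 + 4 K$ ($D{\left(K \right)} = -510 - \left(K \left(-4 + 0 K\right) + 16\right) = -510 - \left(K \left(-4 + 0\right) + 16\right) = -510 - \left(K \left(-4\right) + 16\right) = -510 - \left(- 4 K + 16\right) = -510 - \left(16 - 4 K\right) = -510 + \left(-16 + 4 K\right) = -526 + 4 K$)
$\frac{1304457 + D{\left(-308 \right)}}{-296612 - 1460764} = \frac{1304457 + \left(-526 + 4 \left(-308\right)\right)}{-296612 - 1460764} = \frac{1304457 - 1758}{-1757376} = \left(1304457 - 1758\right) \left(- \frac{1}{1757376}\right) = 1302699 \left(- \frac{1}{1757376}\right) = - \frac{434233}{585792}$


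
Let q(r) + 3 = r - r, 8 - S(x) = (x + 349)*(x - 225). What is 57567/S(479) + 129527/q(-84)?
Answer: -878716739/20352 ≈ -43176.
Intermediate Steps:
S(x) = 8 - (-225 + x)*(349 + x) (S(x) = 8 - (x + 349)*(x - 225) = 8 - (349 + x)*(-225 + x) = 8 - (-225 + x)*(349 + x))
q(r) = -3 (q(r) = -3 + (r - r) = -3 + 0 = -3)
57567/S(479) + 129527/q(-84) = 57567/(78533 - 1*479**2 - 124*479) + 129527/(-3) = 57567/(78533 - 1*229441 - 59396) + 129527*(-1/3) = 57567/(78533 - 229441 - 59396) - 129527/3 = 57567/(-210304) - 129527/3 = 57567*(-1/210304) - 129527/3 = -1857/6784 - 129527/3 = -878716739/20352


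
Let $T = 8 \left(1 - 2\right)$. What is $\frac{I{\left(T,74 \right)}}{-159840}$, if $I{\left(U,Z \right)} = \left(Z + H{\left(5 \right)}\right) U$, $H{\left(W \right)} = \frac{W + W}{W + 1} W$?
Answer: $\frac{247}{59940} \approx 0.0041208$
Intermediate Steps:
$T = -8$ ($T = 8 \left(-1\right) = -8$)
$H{\left(W \right)} = \frac{2 W^{2}}{1 + W}$ ($H{\left(W \right)} = \frac{2 W}{1 + W} W = \frac{2 W^{2}}{1 + W}$)
$I{\left(U,Z \right)} = U \left(\frac{25}{3} + Z\right)$ ($I{\left(U,Z \right)} = \left(Z + \frac{2 \cdot 5^{2}}{1 + 5}\right) U = \left(Z + 2 \cdot 25 \cdot \frac{1}{6}\right) U = \left(Z + \frac{25}{3}\right) U = \left(\frac{25}{3} + Z\right) U = U \left(\frac{25}{3} + Z\right)$)
$\frac{I{\left(T,74 \right)}}{-159840} = \frac{\frac{1}{3} \left(-8\right) \left(25 + 3 \cdot 74\right)}{-159840} = \frac{1}{3} \left(-8\right) \left(25 + 222\right) \left(- \frac{1}{159840}\right) = \frac{1}{3} \left(-8\right) 247 \left(- \frac{1}{159840}\right) = \left(- \frac{1976}{3}\right) \left(- \frac{1}{159840}\right) = \frac{247}{59940}$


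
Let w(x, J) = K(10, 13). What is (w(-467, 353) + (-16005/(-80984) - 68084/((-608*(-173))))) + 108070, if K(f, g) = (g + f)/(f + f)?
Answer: 71919540252453/665486020 ≈ 1.0807e+5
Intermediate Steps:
K(f, g) = (f + g)/(2*f) (K(f, g) = (f + g)/((2*f)) = (f + g)*(1/(2*f)) = (f + g)/(2*f))
w(x, J) = 23/20 (w(x, J) = (½)*(10 + 13)/10 = (½)*(⅒)*23 = 23/20)
(w(-467, 353) + (-16005/(-80984) - 68084/((-608*(-173))))) + 108070 = (23/20 + (-16005/(-80984) - 68084/((-608*(-173))))) + 108070 = (23/20 + (-16005*(-1/80984) - 68084/105184)) + 108070 = (23/20 + (16005/80984 - 68084*1/105184)) + 108070 = (23/20 + (16005/80984 - 17021/26296)) + 108070 = (23/20 - 29923787/66548602) + 108070 = 466071053/665486020 + 108070 = 71919540252453/665486020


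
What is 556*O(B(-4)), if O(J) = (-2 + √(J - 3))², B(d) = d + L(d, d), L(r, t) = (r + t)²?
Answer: 33916 - 2224*√57 ≈ 17125.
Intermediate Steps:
B(d) = d + 4*d² (B(d) = d + (d + d)² = d + (2*d)² = d + 4*d²)
O(J) = (-2 + √(-3 + J))²
556*O(B(-4)) = 556*(-2 + √(-3 - 4*(1 + 4*(-4))))² = 556*(-2 + √(-3 - 4*(1 - 16)))² = 556*(-2 + √(-3 - 4*(-15)))² = 556*(-2 + √(-3 + 60))² = 556*(-2 + √57)²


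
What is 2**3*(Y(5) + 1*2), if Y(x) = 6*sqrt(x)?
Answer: 16 + 48*sqrt(5) ≈ 123.33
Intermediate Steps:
2**3*(Y(5) + 1*2) = 2**3*(6*sqrt(5) + 1*2) = 8*(6*sqrt(5) + 2) = 8*(2 + 6*sqrt(5)) = 16 + 48*sqrt(5)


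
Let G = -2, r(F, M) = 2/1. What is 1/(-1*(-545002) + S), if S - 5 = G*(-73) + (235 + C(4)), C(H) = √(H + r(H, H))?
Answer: 90898/49574678423 - √6/297448070538 ≈ 1.8335e-6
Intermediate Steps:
r(F, M) = 2 (r(F, M) = 2*1 = 2)
C(H) = √(2 + H) (C(H) = √(H + 2) = √(2 + H))
S = 386 + √6 (S = 5 + (-2*(-73) + (235 + √(2 + 4))) = 5 + (146 + (235 + √6)) = 5 + (381 + √6) = 386 + √6 ≈ 388.45)
1/(-1*(-545002) + S) = 1/(-1*(-545002) + (386 + √6)) = 1/(545002 + (386 + √6)) = 1/(545388 + √6)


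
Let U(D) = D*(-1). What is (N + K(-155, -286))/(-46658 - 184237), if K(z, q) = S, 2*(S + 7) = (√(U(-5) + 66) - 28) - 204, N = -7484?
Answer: 7607/230895 - √71/461790 ≈ 0.032927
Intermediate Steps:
U(D) = -D
S = -123 + √71/2 (S = -7 + ((√(-1*(-5) + 66) - 28) - 204)/2 = -7 + ((√(5 + 66) - 28) - 204)/2 = -7 + ((√71 - 28) - 204)/2 = -7 + ((-28 + √71) - 204)/2 = -7 + (-232 + √71)/2 = -7 + (-116 + √71/2) = -123 + √71/2 ≈ -118.79)
K(z, q) = -123 + √71/2
(N + K(-155, -286))/(-46658 - 184237) = (-7484 + (-123 + √71/2))/(-46658 - 184237) = (-7607 + √71/2)/(-230895) = (-7607 + √71/2)*(-1/230895) = 7607/230895 - √71/461790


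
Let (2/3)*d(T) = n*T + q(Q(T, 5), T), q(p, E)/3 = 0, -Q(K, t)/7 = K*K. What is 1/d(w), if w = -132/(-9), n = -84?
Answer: -1/1848 ≈ -0.00054113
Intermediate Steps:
Q(K, t) = -7*K² (Q(K, t) = -7*K*K = -7*K²)
q(p, E) = 0 (q(p, E) = 3*0 = 0)
w = 44/3 (w = -132*(-1)/9 = -4*(-11/3) = 44/3 ≈ 14.667)
d(T) = -126*T (d(T) = 3*(-84*T + 0)/2 = 3*(-84*T)/2 = -126*T)
1/d(w) = 1/(-126*44/3) = 1/(-1848) = -1/1848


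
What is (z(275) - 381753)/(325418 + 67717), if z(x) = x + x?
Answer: -381203/393135 ≈ -0.96965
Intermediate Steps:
z(x) = 2*x
(z(275) - 381753)/(325418 + 67717) = (2*275 - 381753)/(325418 + 67717) = (550 - 381753)/393135 = -381203*1/393135 = -381203/393135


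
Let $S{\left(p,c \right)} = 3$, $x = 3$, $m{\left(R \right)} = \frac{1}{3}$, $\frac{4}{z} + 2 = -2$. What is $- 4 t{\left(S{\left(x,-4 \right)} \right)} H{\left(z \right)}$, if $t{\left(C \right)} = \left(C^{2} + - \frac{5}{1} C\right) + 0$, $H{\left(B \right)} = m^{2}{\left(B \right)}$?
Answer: $\frac{8}{3} \approx 2.6667$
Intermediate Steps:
$z = -1$ ($z = \frac{4}{-2 - 2} = \frac{4}{-4} = 4 \left(- \frac{1}{4}\right) = -1$)
$m{\left(R \right)} = \frac{1}{3}$
$H{\left(B \right)} = \frac{1}{9}$ ($H{\left(B \right)} = \left(\frac{1}{3}\right)^{2} = \frac{1}{9}$)
$t{\left(C \right)} = C^{2} - 5 C$ ($t{\left(C \right)} = \left(C^{2} + \left(-5\right) 1 C\right) + 0 = \left(C^{2} - 5 C\right) + 0 = C^{2} - 5 C$)
$- 4 t{\left(S{\left(x,-4 \right)} \right)} H{\left(z \right)} = - 4 \cdot 3 \left(-5 + 3\right) \frac{1}{9} = - 4 \cdot 3 \left(-2\right) \frac{1}{9} = \left(-4\right) \left(-6\right) \frac{1}{9} = 24 \cdot \frac{1}{9} = \frac{8}{3}$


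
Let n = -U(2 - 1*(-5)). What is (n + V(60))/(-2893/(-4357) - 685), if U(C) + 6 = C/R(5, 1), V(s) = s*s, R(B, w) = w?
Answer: -15680843/2981652 ≈ -5.2591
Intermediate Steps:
V(s) = s**2
U(C) = -6 + C (U(C) = -6 + C/1 = -6 + C*1 = -6 + C)
n = -1 (n = -(-6 + (2 - 1*(-5))) = -(-6 + (2 + 5)) = -(-6 + 7) = -1*1 = -1)
(n + V(60))/(-2893/(-4357) - 685) = (-1 + 60**2)/(-2893/(-4357) - 685) = (-1 + 3600)/(-2893*(-1/4357) - 685) = 3599/(2893/4357 - 685) = 3599/(-2981652/4357) = 3599*(-4357/2981652) = -15680843/2981652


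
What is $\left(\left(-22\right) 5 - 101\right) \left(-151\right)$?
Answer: $31861$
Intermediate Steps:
$\left(\left(-22\right) 5 - 101\right) \left(-151\right) = \left(-110 - 101\right) \left(-151\right) = \left(-211\right) \left(-151\right) = 31861$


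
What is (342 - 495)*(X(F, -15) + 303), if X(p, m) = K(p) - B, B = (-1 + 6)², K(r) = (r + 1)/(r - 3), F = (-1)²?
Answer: -42381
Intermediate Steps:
F = 1
K(r) = (1 + r)/(-3 + r)
B = 25 (B = 5² = 25)
X(p, m) = -25 + (1 + p)/(-3 + p) (X(p, m) = (1 + p)/(-3 + p) - 1*25 = (1 + p)/(-3 + p) - 25 = -25 + (1 + p)/(-3 + p))
(342 - 495)*(X(F, -15) + 303) = (342 - 495)*(4*(19 - 6*1)/(-3 + 1) + 303) = -153*(4*(19 - 6)/(-2) + 303) = -153*(4*(-½)*13 + 303) = -153*(-26 + 303) = -153*277 = -42381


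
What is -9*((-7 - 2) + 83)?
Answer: -666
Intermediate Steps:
-9*((-7 - 2) + 83) = -9*(-9 + 83) = -9*74 = -666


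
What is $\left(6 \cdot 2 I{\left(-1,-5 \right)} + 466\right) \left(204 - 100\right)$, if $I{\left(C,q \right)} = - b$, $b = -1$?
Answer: $49712$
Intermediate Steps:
$I{\left(C,q \right)} = 1$ ($I{\left(C,q \right)} = \left(-1\right) \left(-1\right) = 1$)
$\left(6 \cdot 2 I{\left(-1,-5 \right)} + 466\right) \left(204 - 100\right) = \left(6 \cdot 2 \cdot 1 + 466\right) \left(204 - 100\right) = \left(12 \cdot 1 + 466\right) 104 = \left(12 + 466\right) 104 = 478 \cdot 104 = 49712$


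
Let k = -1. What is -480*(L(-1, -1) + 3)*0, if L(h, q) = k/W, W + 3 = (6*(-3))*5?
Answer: 0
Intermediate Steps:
W = -93 (W = -3 + (6*(-3))*5 = -3 - 18*5 = -3 - 90 = -93)
L(h, q) = 1/93 (L(h, q) = -1/(-93) = -1*(-1/93) = 1/93)
-480*(L(-1, -1) + 3)*0 = -480*(1/93 + 3)*0 = -44800*0/31 = -480*0 = 0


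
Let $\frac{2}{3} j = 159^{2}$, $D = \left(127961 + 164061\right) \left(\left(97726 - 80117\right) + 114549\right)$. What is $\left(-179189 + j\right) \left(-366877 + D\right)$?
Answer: $- \frac{10903781882898465}{2} \approx -5.4519 \cdot 10^{15}$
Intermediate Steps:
$D = 38593043476$ ($D = 292022 \left(17609 + 114549\right) = 292022 \cdot 132158 = 38593043476$)
$j = \frac{75843}{2}$ ($j = \frac{3 \cdot 159^{2}}{2} = \frac{3}{2} \cdot 25281 = \frac{75843}{2} \approx 37922.0$)
$\left(-179189 + j\right) \left(-366877 + D\right) = \left(-179189 + \frac{75843}{2}\right) \left(-366877 + 38593043476\right) = \left(- \frac{282535}{2}\right) 38592676599 = - \frac{10903781882898465}{2}$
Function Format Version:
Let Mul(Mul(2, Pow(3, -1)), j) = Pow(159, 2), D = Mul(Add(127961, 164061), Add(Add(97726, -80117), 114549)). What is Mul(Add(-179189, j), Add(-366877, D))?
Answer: Rational(-10903781882898465, 2) ≈ -5.4519e+15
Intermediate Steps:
D = 38593043476 (D = Mul(292022, Add(17609, 114549)) = Mul(292022, 132158) = 38593043476)
j = Rational(75843, 2) (j = Mul(Rational(3, 2), Pow(159, 2)) = Mul(Rational(3, 2), 25281) = Rational(75843, 2) ≈ 37922.)
Mul(Add(-179189, j), Add(-366877, D)) = Mul(Add(-179189, Rational(75843, 2)), Add(-366877, 38593043476)) = Mul(Rational(-282535, 2), 38592676599) = Rational(-10903781882898465, 2)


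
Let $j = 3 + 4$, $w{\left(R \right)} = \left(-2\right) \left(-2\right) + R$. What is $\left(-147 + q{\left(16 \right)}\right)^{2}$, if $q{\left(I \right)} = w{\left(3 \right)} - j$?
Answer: $21609$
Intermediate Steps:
$w{\left(R \right)} = 4 + R$
$j = 7$
$q{\left(I \right)} = 0$ ($q{\left(I \right)} = \left(4 + 3\right) - 7 = 7 - 7 = 0$)
$\left(-147 + q{\left(16 \right)}\right)^{2} = \left(-147 + 0\right)^{2} = \left(-147\right)^{2} = 21609$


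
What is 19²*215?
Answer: 77615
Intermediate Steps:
19²*215 = 361*215 = 77615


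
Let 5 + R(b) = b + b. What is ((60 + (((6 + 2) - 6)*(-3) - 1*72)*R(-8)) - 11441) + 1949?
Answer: -7794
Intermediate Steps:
R(b) = -5 + 2*b (R(b) = -5 + (b + b) = -5 + 2*b)
((60 + (((6 + 2) - 6)*(-3) - 1*72)*R(-8)) - 11441) + 1949 = ((60 + (((6 + 2) - 6)*(-3) - 1*72)*(-5 + 2*(-8))) - 11441) + 1949 = ((60 + ((8 - 6)*(-3) - 72)*(-5 - 16)) - 11441) + 1949 = ((60 + (2*(-3) - 72)*(-21)) - 11441) + 1949 = ((60 + (-6 - 72)*(-21)) - 11441) + 1949 = ((60 - 78*(-21)) - 11441) + 1949 = ((60 + 1638) - 11441) + 1949 = (1698 - 11441) + 1949 = -9743 + 1949 = -7794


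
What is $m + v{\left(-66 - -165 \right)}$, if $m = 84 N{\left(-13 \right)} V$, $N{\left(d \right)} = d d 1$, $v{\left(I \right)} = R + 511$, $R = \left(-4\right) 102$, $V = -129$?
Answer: $-1831181$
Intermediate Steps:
$R = -408$
$v{\left(I \right)} = 103$ ($v{\left(I \right)} = -408 + 511 = 103$)
$N{\left(d \right)} = d^{2}$ ($N{\left(d \right)} = d^{2} \cdot 1 = d^{2}$)
$m = -1831284$ ($m = 84 \left(-13\right)^{2} \left(-129\right) = 84 \cdot 169 \left(-129\right) = 14196 \left(-129\right) = -1831284$)
$m + v{\left(-66 - -165 \right)} = -1831284 + 103 = -1831181$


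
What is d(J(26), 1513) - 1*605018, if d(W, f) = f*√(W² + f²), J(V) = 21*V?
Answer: -605018 + 1513*√2587285 ≈ 1.8286e+6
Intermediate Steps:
d(J(26), 1513) - 1*605018 = 1513*√((21*26)² + 1513²) - 1*605018 = 1513*√(546² + 2289169) - 605018 = 1513*√(298116 + 2289169) - 605018 = 1513*√2587285 - 605018 = -605018 + 1513*√2587285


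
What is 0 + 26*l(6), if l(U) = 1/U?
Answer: 13/3 ≈ 4.3333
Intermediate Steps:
0 + 26*l(6) = 0 + 26/6 = 0 + 26*(⅙) = 0 + 13/3 = 13/3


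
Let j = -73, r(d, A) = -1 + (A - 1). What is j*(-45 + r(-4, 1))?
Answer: 3358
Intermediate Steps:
r(d, A) = -2 + A (r(d, A) = -1 + (-1 + A) = -2 + A)
j*(-45 + r(-4, 1)) = -73*(-45 + (-2 + 1)) = -73*(-45 - 1) = -73*(-46) = 3358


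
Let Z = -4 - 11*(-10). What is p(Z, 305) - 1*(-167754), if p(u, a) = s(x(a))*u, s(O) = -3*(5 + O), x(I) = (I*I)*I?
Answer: -9022328586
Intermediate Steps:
x(I) = I**3 (x(I) = I**2*I = I**3)
Z = 106 (Z = -4 + 110 = 106)
s(O) = -15 - 3*O
p(u, a) = u*(-15 - 3*a**3) (p(u, a) = (-15 - 3*a**3)*u = u*(-15 - 3*a**3))
p(Z, 305) - 1*(-167754) = -3*106*(5 + 305**3) - 1*(-167754) = -3*106*(5 + 28372625) + 167754 = -3*106*28372630 + 167754 = -9022496340 + 167754 = -9022328586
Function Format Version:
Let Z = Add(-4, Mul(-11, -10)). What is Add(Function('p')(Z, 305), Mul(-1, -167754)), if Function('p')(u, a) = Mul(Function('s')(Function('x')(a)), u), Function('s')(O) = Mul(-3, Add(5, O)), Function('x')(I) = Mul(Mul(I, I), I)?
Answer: -9022328586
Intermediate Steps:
Function('x')(I) = Pow(I, 3) (Function('x')(I) = Mul(Pow(I, 2), I) = Pow(I, 3))
Z = 106 (Z = Add(-4, 110) = 106)
Function('s')(O) = Add(-15, Mul(-3, O))
Function('p')(u, a) = Mul(u, Add(-15, Mul(-3, Pow(a, 3)))) (Function('p')(u, a) = Mul(Add(-15, Mul(-3, Pow(a, 3))), u) = Mul(u, Add(-15, Mul(-3, Pow(a, 3)))))
Add(Function('p')(Z, 305), Mul(-1, -167754)) = Add(Mul(-3, 106, Add(5, Pow(305, 3))), Mul(-1, -167754)) = Add(Mul(-3, 106, Add(5, 28372625)), 167754) = Add(Mul(-3, 106, 28372630), 167754) = Add(-9022496340, 167754) = -9022328586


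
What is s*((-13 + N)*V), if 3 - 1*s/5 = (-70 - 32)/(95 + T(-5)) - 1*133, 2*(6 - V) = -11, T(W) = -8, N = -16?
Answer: -228735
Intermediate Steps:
V = 23/2 (V = 6 - 1/2*(-11) = 6 + 11/2 = 23/2 ≈ 11.500)
s = 19890/29 (s = 15 - 5*((-70 - 32)/(95 - 8) - 1*133) = 15 - 5*(-102/87 - 133) = 15 - 5*(-102*1/87 - 133) = 15 - 5*(-34/29 - 133) = 15 - 5*(-3891/29) = 15 + 19455/29 = 19890/29 ≈ 685.86)
s*((-13 + N)*V) = 19890*((-13 - 16)*(23/2))/29 = 19890*(-29*23/2)/29 = (19890/29)*(-667/2) = -228735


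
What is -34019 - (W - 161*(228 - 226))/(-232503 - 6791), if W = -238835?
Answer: -8140781743/239294 ≈ -34020.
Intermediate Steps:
-34019 - (W - 161*(228 - 226))/(-232503 - 6791) = -34019 - (-238835 - 161*(228 - 226))/(-232503 - 6791) = -34019 - (-238835 - 161*2)/(-239294) = -34019 - (-238835 - 322)*(-1)/239294 = -34019 - (-239157)*(-1)/239294 = -34019 - 1*239157/239294 = -34019 - 239157/239294 = -8140781743/239294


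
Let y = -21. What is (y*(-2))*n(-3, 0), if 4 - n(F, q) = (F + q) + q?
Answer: 294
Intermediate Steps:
n(F, q) = 4 - F - 2*q (n(F, q) = 4 - ((F + q) + q) = 4 - (F + 2*q) = 4 + (-F - 2*q) = 4 - F - 2*q)
(y*(-2))*n(-3, 0) = (-21*(-2))*(4 - 1*(-3) - 2*0) = 42*(4 + 3 + 0) = 42*7 = 294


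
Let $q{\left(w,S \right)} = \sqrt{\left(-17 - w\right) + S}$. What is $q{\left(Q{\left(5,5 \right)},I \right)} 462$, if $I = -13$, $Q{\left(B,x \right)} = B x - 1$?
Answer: $1386 i \sqrt{6} \approx 3395.0 i$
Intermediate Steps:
$Q{\left(B,x \right)} = -1 + B x$
$q{\left(w,S \right)} = \sqrt{-17 + S - w}$
$q{\left(Q{\left(5,5 \right)},I \right)} 462 = \sqrt{-17 - 13 - \left(-1 + 5 \cdot 5\right)} 462 = \sqrt{-17 - 13 - \left(-1 + 25\right)} 462 = \sqrt{-17 - 13 - 24} \cdot 462 = \sqrt{-54} \cdot 462 = 3 i \sqrt{6} \cdot 462 = 1386 i \sqrt{6}$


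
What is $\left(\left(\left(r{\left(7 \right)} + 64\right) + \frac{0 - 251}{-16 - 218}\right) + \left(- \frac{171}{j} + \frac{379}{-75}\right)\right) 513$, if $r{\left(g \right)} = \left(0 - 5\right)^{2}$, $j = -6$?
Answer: $\frac{18926508}{325} \approx 58235.0$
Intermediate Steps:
$r{\left(g \right)} = 25$ ($r{\left(g \right)} = \left(-5\right)^{2} = 25$)
$\left(\left(\left(r{\left(7 \right)} + 64\right) + \frac{0 - 251}{-16 - 218}\right) + \left(- \frac{171}{j} + \frac{379}{-75}\right)\right) 513 = \left(\left(\left(25 + 64\right) + \frac{0 - 251}{-16 - 218}\right) + \left(- \frac{171}{-6} + \frac{379}{-75}\right)\right) 513 = \left(\left(89 - \frac{251}{-234}\right) + \left(\left(-171\right) \left(- \frac{1}{6}\right) + 379 \left(- \frac{1}{75}\right)\right)\right) 513 = \left(\left(89 - - \frac{251}{234}\right) + \left(\frac{57}{2} - \frac{379}{75}\right)\right) 513 = \left(\left(89 + \frac{251}{234}\right) + \frac{3517}{150}\right) 513 = \left(\frac{21077}{234} + \frac{3517}{150}\right) 513 = \frac{332044}{2925} \cdot 513 = \frac{18926508}{325}$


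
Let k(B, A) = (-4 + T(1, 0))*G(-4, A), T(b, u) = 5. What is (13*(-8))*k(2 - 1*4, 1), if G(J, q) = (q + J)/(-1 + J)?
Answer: -312/5 ≈ -62.400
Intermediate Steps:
G(J, q) = (J + q)/(-1 + J)
k(B, A) = ⅘ - A/5 (k(B, A) = (-4 + 5)*((-4 + A)/(-1 - 4)) = 1*((-4 + A)/(-5)) = 1*(-(-4 + A)/5) = 1*(⅘ - A/5) = ⅘ - A/5)
(13*(-8))*k(2 - 1*4, 1) = (13*(-8))*(⅘ - ⅕*1) = -104*(⅘ - ⅕) = -104*⅗ = -312/5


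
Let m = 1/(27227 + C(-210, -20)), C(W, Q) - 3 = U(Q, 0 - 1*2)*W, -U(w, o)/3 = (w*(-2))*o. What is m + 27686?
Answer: 641484619/23170 ≈ 27686.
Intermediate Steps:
U(w, o) = 6*o*w (U(w, o) = -3*w*(-2)*o = -3*(-2*w)*o = -(-6)*o*w = 6*o*w)
C(W, Q) = 3 - 12*Q*W (C(W, Q) = 3 + (6*(0 - 1*2)*Q)*W = 3 + (6*(0 - 2)*Q)*W = 3 + (6*(-2)*Q)*W = 3 + (-12*Q)*W = 3 - 12*Q*W)
m = -1/23170 (m = 1/(27227 + (3 - 12*(-20)*(-210))) = 1/(27227 + (3 - 50400)) = 1/(27227 - 50397) = 1/(-23170) = -1/23170 ≈ -4.3159e-5)
m + 27686 = -1/23170 + 27686 = 641484619/23170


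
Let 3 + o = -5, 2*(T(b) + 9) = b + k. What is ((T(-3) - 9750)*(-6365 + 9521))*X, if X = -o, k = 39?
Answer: -245940768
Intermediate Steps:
T(b) = 21/2 + b/2 (T(b) = -9 + (b + 39)/2 = -9 + (39 + b)/2 = -9 + (39/2 + b/2) = 21/2 + b/2)
o = -8 (o = -3 - 5 = -8)
X = 8 (X = -1*(-8) = 8)
((T(-3) - 9750)*(-6365 + 9521))*X = (((21/2 + (½)*(-3)) - 9750)*(-6365 + 9521))*8 = (((21/2 - 3/2) - 9750)*3156)*8 = ((9 - 9750)*3156)*8 = -9741*3156*8 = -30742596*8 = -245940768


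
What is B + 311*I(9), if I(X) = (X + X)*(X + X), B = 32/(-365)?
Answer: 36778828/365 ≈ 1.0076e+5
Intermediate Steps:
B = -32/365 (B = 32*(-1/365) = -32/365 ≈ -0.087671)
I(X) = 4*X² (I(X) = (2*X)*(2*X) = 4*X²)
B + 311*I(9) = -32/365 + 311*(4*9²) = -32/365 + 311*(4*81) = -32/365 + 311*324 = -32/365 + 100764 = 36778828/365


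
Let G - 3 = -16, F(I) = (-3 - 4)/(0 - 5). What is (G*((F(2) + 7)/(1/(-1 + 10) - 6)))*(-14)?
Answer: -68796/265 ≈ -259.61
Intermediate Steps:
F(I) = 7/5 (F(I) = -7/(-5) = -7*(-1/5) = 7/5)
G = -13 (G = 3 - 16 = -13)
(G*((F(2) + 7)/(1/(-1 + 10) - 6)))*(-14) = -13*(7/5 + 7)/(1/(-1 + 10) - 6)*(-14) = -546/(5*(1/9 - 6))*(-14) = -546/(5*(-53/9))*(-14) = -546*(-9)/(5*53)*(-14) = -13*(-378/265)*(-14) = (4914/265)*(-14) = -68796/265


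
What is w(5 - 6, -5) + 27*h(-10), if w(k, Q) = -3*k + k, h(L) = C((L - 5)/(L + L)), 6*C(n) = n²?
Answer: 145/32 ≈ 4.5313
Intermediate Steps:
C(n) = n²/6
h(L) = (-5 + L)²/(24*L²) (h(L) = ((L - 5)/(L + L))²/6 = ((-5 + L)/((2*L)))²/6 = ((-5 + L)*(1/(2*L)))²/6 = ((-5 + L)/(2*L))²/6 = ((-5 + L)²/(4*L²))/6 = (-5 + L)²/(24*L²))
w(k, Q) = -2*k
w(5 - 6, -5) + 27*h(-10) = -2*(5 - 6) + 27*((1/24)*(-5 - 10)²/(-10)²) = -2*(-1) + 27*((1/24)*(1/100)*(-15)²) = 2 + 27*((1/24)*(1/100)*225) = 2 + 27*(3/32) = 2 + 81/32 = 145/32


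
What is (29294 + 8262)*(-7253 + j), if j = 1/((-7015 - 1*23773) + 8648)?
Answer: -36773145409/135 ≈ -2.7239e+8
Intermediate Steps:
j = -1/22140 (j = 1/((-7015 - 23773) + 8648) = 1/(-30788 + 8648) = 1/(-22140) = -1/22140 ≈ -4.5167e-5)
(29294 + 8262)*(-7253 + j) = (29294 + 8262)*(-7253 - 1/22140) = 37556*(-160581421/22140) = -36773145409/135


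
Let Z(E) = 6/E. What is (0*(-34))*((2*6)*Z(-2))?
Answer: 0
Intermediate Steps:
(0*(-34))*((2*6)*Z(-2)) = (0*(-34))*((2*6)*(6/(-2))) = 0*(12*(6*(-1/2))) = 0*(12*(-3)) = 0*(-36) = 0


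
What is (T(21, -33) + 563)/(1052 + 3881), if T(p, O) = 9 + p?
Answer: 593/4933 ≈ 0.12021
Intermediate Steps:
(T(21, -33) + 563)/(1052 + 3881) = ((9 + 21) + 563)/(1052 + 3881) = (30 + 563)/4933 = 593*(1/4933) = 593/4933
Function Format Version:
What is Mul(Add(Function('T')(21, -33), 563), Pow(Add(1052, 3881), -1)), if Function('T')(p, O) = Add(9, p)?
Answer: Rational(593, 4933) ≈ 0.12021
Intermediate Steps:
Mul(Add(Function('T')(21, -33), 563), Pow(Add(1052, 3881), -1)) = Mul(Add(Add(9, 21), 563), Pow(Add(1052, 3881), -1)) = Mul(Add(30, 563), Pow(4933, -1)) = Mul(593, Rational(1, 4933)) = Rational(593, 4933)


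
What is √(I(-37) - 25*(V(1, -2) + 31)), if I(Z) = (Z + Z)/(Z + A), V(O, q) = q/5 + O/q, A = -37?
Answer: 3*I*√334/2 ≈ 27.414*I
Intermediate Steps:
V(O, q) = q/5 + O/q (V(O, q) = q*(⅕) + O/q = q/5 + O/q)
I(Z) = 2*Z/(-37 + Z) (I(Z) = (Z + Z)/(Z - 37) = (2*Z)/(-37 + Z) = 2*Z/(-37 + Z))
√(I(-37) - 25*(V(1, -2) + 31)) = √(2*(-37)/(-37 - 37) - 25*(((⅕)*(-2) + 1/(-2)) + 31)) = √(2*(-37)/(-74) - 25*((-⅖ + 1*(-½)) + 31)) = √(2*(-37)*(-1/74) - 25*((-⅖ - ½) + 31)) = √(1 - 25*(-9/10 + 31)) = √(1 - 25*301/10) = √(1 - 1505/2) = √(-1503/2) = 3*I*√334/2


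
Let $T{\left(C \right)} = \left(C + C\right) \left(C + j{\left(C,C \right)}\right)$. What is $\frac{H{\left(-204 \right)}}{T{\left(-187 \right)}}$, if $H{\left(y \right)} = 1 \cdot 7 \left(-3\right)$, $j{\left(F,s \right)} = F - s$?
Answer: $- \frac{21}{69938} \approx -0.00030027$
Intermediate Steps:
$H{\left(y \right)} = -21$ ($H{\left(y \right)} = 7 \left(-3\right) = -21$)
$T{\left(C \right)} = 2 C^{2}$ ($T{\left(C \right)} = \left(C + C\right) \left(C + \left(C - C\right)\right) = 2 C \left(C + 0\right) = 2 C C = 2 C^{2}$)
$\frac{H{\left(-204 \right)}}{T{\left(-187 \right)}} = - \frac{21}{2 \left(-187\right)^{2}} = - \frac{21}{2 \cdot 34969} = - \frac{21}{69938}$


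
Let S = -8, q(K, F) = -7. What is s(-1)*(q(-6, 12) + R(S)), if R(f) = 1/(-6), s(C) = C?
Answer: 43/6 ≈ 7.1667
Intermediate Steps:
R(f) = -⅙
s(-1)*(q(-6, 12) + R(S)) = -(-7 - ⅙) = -1*(-43/6) = 43/6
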